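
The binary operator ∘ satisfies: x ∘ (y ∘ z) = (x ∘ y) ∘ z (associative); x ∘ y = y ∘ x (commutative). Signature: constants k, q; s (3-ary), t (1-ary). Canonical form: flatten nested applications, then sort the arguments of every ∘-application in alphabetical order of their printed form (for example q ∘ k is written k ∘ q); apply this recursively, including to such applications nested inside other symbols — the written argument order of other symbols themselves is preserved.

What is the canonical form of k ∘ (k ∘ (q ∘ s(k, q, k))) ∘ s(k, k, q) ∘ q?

Flatten:  k ∘ k ∘ q ∘ s(k, q, k) ∘ s(k, k, q) ∘ q
Sort arguments:  k ∘ k ∘ q ∘ q ∘ s(k, k, q) ∘ s(k, q, k)

Answer: k ∘ k ∘ q ∘ q ∘ s(k, k, q) ∘ s(k, q, k)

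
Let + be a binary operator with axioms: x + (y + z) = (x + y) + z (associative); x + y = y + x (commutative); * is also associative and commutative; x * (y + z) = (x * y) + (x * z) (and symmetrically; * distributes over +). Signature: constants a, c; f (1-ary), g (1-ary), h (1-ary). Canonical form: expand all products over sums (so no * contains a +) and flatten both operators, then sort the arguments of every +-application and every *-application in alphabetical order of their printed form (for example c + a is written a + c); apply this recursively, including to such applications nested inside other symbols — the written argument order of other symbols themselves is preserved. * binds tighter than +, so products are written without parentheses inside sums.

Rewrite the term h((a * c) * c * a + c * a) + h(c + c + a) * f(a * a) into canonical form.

Flatten:  h(a * a * c * c + a * c) + f(a * a) * h(a + c + c)
Order the arguments:  f(a * a) * h(a + c + c) + h(a * a * c * c + a * c)

Answer: f(a * a) * h(a + c + c) + h(a * a * c * c + a * c)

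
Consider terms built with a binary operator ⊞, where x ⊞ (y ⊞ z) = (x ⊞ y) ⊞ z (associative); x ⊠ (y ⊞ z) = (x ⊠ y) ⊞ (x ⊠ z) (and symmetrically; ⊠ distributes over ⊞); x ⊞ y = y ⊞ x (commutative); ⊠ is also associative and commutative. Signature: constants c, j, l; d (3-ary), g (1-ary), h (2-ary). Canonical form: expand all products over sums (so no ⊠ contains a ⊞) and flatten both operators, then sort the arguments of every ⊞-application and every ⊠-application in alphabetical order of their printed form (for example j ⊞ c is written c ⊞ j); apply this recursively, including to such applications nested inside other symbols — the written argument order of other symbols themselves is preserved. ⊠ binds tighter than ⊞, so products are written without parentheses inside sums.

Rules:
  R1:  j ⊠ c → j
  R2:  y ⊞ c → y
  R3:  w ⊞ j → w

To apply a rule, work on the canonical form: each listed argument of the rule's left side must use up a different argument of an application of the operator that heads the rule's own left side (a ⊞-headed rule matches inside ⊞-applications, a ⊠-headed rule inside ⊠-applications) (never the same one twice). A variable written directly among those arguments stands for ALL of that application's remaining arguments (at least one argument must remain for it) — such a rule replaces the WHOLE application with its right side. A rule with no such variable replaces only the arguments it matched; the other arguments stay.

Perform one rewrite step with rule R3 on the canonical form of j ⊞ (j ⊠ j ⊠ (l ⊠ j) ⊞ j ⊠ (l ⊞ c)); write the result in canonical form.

Answer: c ⊠ j ⊞ j ⊠ j ⊠ j ⊠ l ⊞ j ⊠ l

Derivation:
Canonical form:  c ⊠ j ⊞ j ⊞ j ⊠ j ⊠ j ⊠ l ⊞ j ⊠ l
Match R3:  consume j;  w := c ⊠ j ⊞ j ⊠ j ⊠ j ⊠ l ⊞ j ⊠ l
Every leftover argument binds to the variable; the entire application is replaced.
Result:  c ⊠ j ⊞ j ⊠ j ⊠ j ⊠ l ⊞ j ⊠ l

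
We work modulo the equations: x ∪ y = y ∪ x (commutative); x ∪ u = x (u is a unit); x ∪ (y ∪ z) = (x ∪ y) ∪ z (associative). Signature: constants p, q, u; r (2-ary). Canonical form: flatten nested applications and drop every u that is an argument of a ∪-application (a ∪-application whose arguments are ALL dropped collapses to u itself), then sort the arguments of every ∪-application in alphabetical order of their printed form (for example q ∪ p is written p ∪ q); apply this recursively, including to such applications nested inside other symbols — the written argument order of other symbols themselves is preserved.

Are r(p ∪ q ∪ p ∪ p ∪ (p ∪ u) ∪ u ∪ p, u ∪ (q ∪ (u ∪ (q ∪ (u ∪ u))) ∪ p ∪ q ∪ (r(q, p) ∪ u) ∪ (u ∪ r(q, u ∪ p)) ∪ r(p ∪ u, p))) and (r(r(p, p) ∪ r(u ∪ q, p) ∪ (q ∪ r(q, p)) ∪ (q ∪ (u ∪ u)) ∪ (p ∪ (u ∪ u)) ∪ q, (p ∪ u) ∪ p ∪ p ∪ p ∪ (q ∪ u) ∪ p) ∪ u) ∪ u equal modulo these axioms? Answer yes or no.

Left:  r(p ∪ q ∪ p ∪ p ∪ (p ∪ u) ∪ u ∪ p, u ∪ (q ∪ (u ∪ (q ∪ (u ∪ u))) ∪ p ∪ q ∪ (r(q, p) ∪ u) ∪ (u ∪ r(q, u ∪ p)) ∪ r(p ∪ u, p)))
  Work inside:  u ∪ (q ∪ (u ∪ (q ∪ (u ∪ u))) ∪ p ∪ q ∪ (r(q, p) ∪ u) ∪ (u ∪ r(q, u ∪ p)) ∪ r(p ∪ u, p))
  Flatten:  u ∪ q ∪ u ∪ q ∪ u ∪ u ∪ p ∪ q ∪ r(q, p) ∪ u ∪ u ∪ r(q, u ∪ p) ∪ r(p ∪ u, p)
  Canonicalize subterm:  r(q, u ∪ p)  →  r(q, p)
  Canonicalize subterm:  r(p ∪ u, p)  →  r(p, p)
  Drop the unit:  drop u (×6)
  Order the arguments:  p ∪ q ∪ q ∪ q ∪ r(p, p) ∪ r(q, p) ∪ r(q, p)
  Rebuild:  r(p ∪ p ∪ p ∪ p ∪ p ∪ q, p ∪ q ∪ q ∪ q ∪ r(p, p) ∪ r(q, p) ∪ r(q, p))
Right:  (r(r(p, p) ∪ r(u ∪ q, p) ∪ (q ∪ r(q, p)) ∪ (q ∪ (u ∪ u)) ∪ (p ∪ (u ∪ u)) ∪ q, (p ∪ u) ∪ p ∪ p ∪ p ∪ (q ∪ u) ∪ p) ∪ u) ∪ u
  Flatten:  r(r(p, p) ∪ r(u ∪ q, p) ∪ (q ∪ r(q, p)) ∪ (q ∪ (u ∪ u)) ∪ (p ∪ (u ∪ u)) ∪ q, (p ∪ u) ∪ p ∪ p ∪ p ∪ (q ∪ u) ∪ p) ∪ u ∪ u
  Inside:  r(r(p, p) ∪ r(u ∪ q, p) ∪ (q ∪ r(q, p)) ∪ (q ∪ (u ∪ u)) ∪ (p ∪ (u ∪ u)) ∪ q, (p ∪ u) ∪ p ∪ p ∪ p ∪ (q ∪ u) ∪ p)  →  r(p ∪ q ∪ q ∪ q ∪ r(p, p) ∪ r(q, p) ∪ r(q, p), p ∪ p ∪ p ∪ p ∪ p ∪ q)
  Drop the unit:  drop u (×2)
  Order the arguments:  r(p ∪ q ∪ q ∪ q ∪ r(p, p) ∪ r(q, p) ∪ r(q, p), p ∪ p ∪ p ∪ p ∪ p ∪ q)

Answer: no — r(p ∪ p ∪ p ∪ p ∪ p ∪ q, p ∪ q ∪ q ∪ q ∪ r(p, p) ∪ r(q, p) ∪ r(q, p)) vs r(p ∪ q ∪ q ∪ q ∪ r(p, p) ∪ r(q, p) ∪ r(q, p), p ∪ p ∪ p ∪ p ∪ p ∪ q)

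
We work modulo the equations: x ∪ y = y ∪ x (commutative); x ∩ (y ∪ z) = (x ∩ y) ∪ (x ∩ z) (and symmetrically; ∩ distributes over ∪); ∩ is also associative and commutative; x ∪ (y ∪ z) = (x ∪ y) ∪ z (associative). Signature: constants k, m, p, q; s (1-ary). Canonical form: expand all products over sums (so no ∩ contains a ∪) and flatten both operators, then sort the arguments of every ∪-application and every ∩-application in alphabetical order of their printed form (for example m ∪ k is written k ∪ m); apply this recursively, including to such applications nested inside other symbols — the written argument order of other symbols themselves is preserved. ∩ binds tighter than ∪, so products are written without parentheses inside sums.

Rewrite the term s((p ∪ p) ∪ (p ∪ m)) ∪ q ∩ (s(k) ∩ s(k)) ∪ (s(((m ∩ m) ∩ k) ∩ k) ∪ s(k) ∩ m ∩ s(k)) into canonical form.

Answer: m ∩ s(k) ∩ s(k) ∪ q ∩ s(k) ∩ s(k) ∪ s(k ∩ k ∩ m ∩ m) ∪ s(m ∪ p ∪ p ∪ p)

Derivation:
Un-nest:  s(m ∪ p ∪ p ∪ p) ∪ q ∩ s(k) ∩ s(k) ∪ s(k ∩ k ∩ m ∩ m) ∪ m ∩ s(k) ∩ s(k)
Order the arguments:  m ∩ s(k) ∩ s(k) ∪ q ∩ s(k) ∩ s(k) ∪ s(k ∩ k ∩ m ∩ m) ∪ s(m ∪ p ∪ p ∪ p)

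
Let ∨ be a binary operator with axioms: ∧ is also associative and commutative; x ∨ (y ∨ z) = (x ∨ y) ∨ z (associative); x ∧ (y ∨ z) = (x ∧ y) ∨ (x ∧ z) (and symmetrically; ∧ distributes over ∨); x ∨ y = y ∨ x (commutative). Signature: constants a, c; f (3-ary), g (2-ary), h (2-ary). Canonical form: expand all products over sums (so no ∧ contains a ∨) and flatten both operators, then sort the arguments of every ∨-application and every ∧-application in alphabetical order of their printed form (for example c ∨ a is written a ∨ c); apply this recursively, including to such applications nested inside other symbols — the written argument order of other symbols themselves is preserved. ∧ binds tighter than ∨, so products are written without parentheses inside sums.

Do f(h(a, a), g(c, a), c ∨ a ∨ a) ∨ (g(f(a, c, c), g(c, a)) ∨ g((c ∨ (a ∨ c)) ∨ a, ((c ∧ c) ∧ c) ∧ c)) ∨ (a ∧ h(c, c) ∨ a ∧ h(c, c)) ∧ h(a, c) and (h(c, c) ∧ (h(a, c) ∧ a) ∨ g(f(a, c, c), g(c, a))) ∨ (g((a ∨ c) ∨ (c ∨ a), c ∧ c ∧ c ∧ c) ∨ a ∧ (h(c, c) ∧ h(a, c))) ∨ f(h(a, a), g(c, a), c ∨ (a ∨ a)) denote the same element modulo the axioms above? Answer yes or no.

Answer: yes — both canonical forms are a ∧ h(a, c) ∧ h(c, c) ∨ a ∧ h(a, c) ∧ h(c, c) ∨ f(h(a, a), g(c, a), a ∨ a ∨ c) ∨ g(a ∨ a ∨ c ∨ c, c ∧ c ∧ c ∧ c) ∨ g(f(a, c, c), g(c, a))

Derivation:
Left:  f(h(a, a), g(c, a), c ∨ a ∨ a) ∨ (g(f(a, c, c), g(c, a)) ∨ g((c ∨ (a ∨ c)) ∨ a, ((c ∧ c) ∧ c) ∧ c)) ∨ (a ∧ h(c, c) ∨ a ∧ h(c, c)) ∧ h(a, c)
  Distribute:  f(h(a, a), g(c, a), a ∨ a ∨ c) ∨ g(f(a, c, c), g(c, a)) ∨ g(a ∨ a ∨ c ∨ c, c ∧ c ∧ c ∧ c) ∨ a ∧ h(a, c) ∧ h(c, c) ∨ a ∧ h(a, c) ∧ h(c, c)
  Sort arguments:  a ∧ h(a, c) ∧ h(c, c) ∨ a ∧ h(a, c) ∧ h(c, c) ∨ f(h(a, a), g(c, a), a ∨ a ∨ c) ∨ g(a ∨ a ∨ c ∨ c, c ∧ c ∧ c ∧ c) ∨ g(f(a, c, c), g(c, a))
Right:  (h(c, c) ∧ (h(a, c) ∧ a) ∨ g(f(a, c, c), g(c, a))) ∨ (g((a ∨ c) ∨ (c ∨ a), c ∧ c ∧ c ∧ c) ∨ a ∧ (h(c, c) ∧ h(a, c))) ∨ f(h(a, a), g(c, a), c ∨ (a ∨ a))
  Flatten:  a ∧ h(a, c) ∧ h(c, c) ∨ g(f(a, c, c), g(c, a)) ∨ g(a ∨ a ∨ c ∨ c, c ∧ c ∧ c ∧ c) ∨ a ∧ h(a, c) ∧ h(c, c) ∨ f(h(a, a), g(c, a), a ∨ a ∨ c)
  Order the arguments:  a ∧ h(a, c) ∧ h(c, c) ∨ a ∧ h(a, c) ∧ h(c, c) ∨ f(h(a, a), g(c, a), a ∨ a ∨ c) ∨ g(a ∨ a ∨ c ∨ c, c ∧ c ∧ c ∧ c) ∨ g(f(a, c, c), g(c, a))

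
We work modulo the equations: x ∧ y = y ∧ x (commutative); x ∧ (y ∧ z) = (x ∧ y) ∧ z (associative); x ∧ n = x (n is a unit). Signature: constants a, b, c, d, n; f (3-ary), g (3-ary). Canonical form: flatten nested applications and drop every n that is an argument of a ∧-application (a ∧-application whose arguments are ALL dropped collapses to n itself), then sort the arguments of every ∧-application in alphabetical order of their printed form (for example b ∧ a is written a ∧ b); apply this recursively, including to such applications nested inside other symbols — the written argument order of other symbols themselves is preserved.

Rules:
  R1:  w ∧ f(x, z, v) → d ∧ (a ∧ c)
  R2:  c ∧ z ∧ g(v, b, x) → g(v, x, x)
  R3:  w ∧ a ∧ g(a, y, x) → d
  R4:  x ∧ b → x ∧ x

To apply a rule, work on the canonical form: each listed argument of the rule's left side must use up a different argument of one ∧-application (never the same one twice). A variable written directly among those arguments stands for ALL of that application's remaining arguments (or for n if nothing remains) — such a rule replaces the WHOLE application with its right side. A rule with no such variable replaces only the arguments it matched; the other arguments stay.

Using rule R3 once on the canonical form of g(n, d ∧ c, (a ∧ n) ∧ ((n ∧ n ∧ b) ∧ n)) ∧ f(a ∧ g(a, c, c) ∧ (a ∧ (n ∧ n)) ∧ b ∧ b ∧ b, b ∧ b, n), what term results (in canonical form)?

Answer: f(d, b ∧ b, n) ∧ g(n, c ∧ d, a ∧ b)

Derivation:
Canonical form:  f(a ∧ a ∧ b ∧ b ∧ b ∧ g(a, c, c), b ∧ b, n) ∧ g(n, c ∧ d, a ∧ b)
R3 matches:  uses a, g(a, c, c);  w := a ∧ b ∧ b ∧ b, x := c, y := c
Every leftover argument binds to the variable; the entire application is replaced.
New term:  f(d, b ∧ b, n) ∧ g(n, c ∧ d, a ∧ b)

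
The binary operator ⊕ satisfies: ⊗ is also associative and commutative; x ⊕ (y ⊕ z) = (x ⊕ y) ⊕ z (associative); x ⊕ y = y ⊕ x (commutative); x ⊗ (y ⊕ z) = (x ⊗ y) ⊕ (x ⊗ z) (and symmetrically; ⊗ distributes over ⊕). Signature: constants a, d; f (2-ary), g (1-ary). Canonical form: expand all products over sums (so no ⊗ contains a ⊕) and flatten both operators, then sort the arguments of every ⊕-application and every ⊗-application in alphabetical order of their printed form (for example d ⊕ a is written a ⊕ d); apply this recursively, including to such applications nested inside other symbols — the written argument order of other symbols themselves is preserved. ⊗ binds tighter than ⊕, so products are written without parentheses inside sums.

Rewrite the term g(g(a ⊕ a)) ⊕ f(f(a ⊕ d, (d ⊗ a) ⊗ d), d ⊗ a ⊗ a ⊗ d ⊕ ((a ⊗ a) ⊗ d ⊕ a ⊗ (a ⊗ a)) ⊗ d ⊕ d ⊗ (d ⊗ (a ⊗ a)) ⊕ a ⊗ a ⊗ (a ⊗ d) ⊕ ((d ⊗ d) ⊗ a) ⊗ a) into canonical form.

Answer: f(f(a ⊕ d, a ⊗ d ⊗ d), a ⊗ a ⊗ a ⊗ d ⊕ a ⊗ a ⊗ a ⊗ d ⊕ a ⊗ a ⊗ d ⊗ d ⊕ a ⊗ a ⊗ d ⊗ d ⊕ a ⊗ a ⊗ d ⊗ d ⊕ a ⊗ a ⊗ d ⊗ d) ⊕ g(g(a ⊕ a))

Derivation:
Expand products over sums:  g(g(a ⊕ a)) ⊕ f(f(a ⊕ d, a ⊗ d ⊗ d), a ⊗ a ⊗ a ⊗ d ⊕ a ⊗ a ⊗ a ⊗ d ⊕ a ⊗ a ⊗ d ⊗ d ⊕ a ⊗ a ⊗ d ⊗ d ⊕ a ⊗ a ⊗ d ⊗ d ⊕ a ⊗ a ⊗ d ⊗ d)
Sort:  f(f(a ⊕ d, a ⊗ d ⊗ d), a ⊗ a ⊗ a ⊗ d ⊕ a ⊗ a ⊗ a ⊗ d ⊕ a ⊗ a ⊗ d ⊗ d ⊕ a ⊗ a ⊗ d ⊗ d ⊕ a ⊗ a ⊗ d ⊗ d ⊕ a ⊗ a ⊗ d ⊗ d) ⊕ g(g(a ⊕ a))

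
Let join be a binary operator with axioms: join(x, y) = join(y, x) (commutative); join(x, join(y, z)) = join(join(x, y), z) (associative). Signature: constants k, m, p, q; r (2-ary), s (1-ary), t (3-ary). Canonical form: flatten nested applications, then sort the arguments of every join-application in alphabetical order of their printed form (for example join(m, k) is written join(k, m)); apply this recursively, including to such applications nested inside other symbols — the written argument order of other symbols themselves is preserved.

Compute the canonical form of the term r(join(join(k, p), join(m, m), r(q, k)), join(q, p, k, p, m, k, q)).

Answer: r(join(k, m, m, p, r(q, k)), join(k, k, m, p, p, q, q))

Derivation:
Descend into:  join(join(k, p), join(m, m), r(q, k))
Merge nested applications:  join(k, p, m, m, r(q, k))
Order the arguments:  join(k, m, m, p, r(q, k))
Reassemble:  r(join(k, m, m, p, r(q, k)), join(k, k, m, p, p, q, q))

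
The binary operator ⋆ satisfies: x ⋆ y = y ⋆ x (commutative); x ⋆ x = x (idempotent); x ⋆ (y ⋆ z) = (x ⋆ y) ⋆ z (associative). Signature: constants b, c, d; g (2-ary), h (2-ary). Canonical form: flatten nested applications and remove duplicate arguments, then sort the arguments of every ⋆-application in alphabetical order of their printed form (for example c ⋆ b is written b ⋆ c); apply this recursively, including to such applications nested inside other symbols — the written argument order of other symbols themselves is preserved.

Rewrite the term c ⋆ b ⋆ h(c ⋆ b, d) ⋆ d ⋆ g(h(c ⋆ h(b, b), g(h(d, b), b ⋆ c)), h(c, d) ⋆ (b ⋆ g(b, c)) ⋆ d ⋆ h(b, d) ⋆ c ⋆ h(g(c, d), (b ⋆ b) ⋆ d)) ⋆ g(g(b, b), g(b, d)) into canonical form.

Inside:  h(c ⋆ b, d)  →  h(b ⋆ c, d)
Simplify inside:  g(h(c ⋆ h(b, b), g(h(d, b), b ⋆ c)), h(c, d) ⋆ (b ⋆ g(b, c)) ⋆ d ⋆ h(b, d) ⋆ c ⋆ h(g(c, d), (b ⋆ b) ⋆ d))  →  g(h(c ⋆ h(b, b), g(h(d, b), b ⋆ c)), b ⋆ c ⋆ d ⋆ g(b, c) ⋆ h(b, d) ⋆ h(c, d) ⋆ h(g(c, d), b ⋆ d))
Order the arguments:  b ⋆ c ⋆ d ⋆ g(g(b, b), g(b, d)) ⋆ g(h(c ⋆ h(b, b), g(h(d, b), b ⋆ c)), b ⋆ c ⋆ d ⋆ g(b, c) ⋆ h(b, d) ⋆ h(c, d) ⋆ h(g(c, d), b ⋆ d)) ⋆ h(b ⋆ c, d)

Answer: b ⋆ c ⋆ d ⋆ g(g(b, b), g(b, d)) ⋆ g(h(c ⋆ h(b, b), g(h(d, b), b ⋆ c)), b ⋆ c ⋆ d ⋆ g(b, c) ⋆ h(b, d) ⋆ h(c, d) ⋆ h(g(c, d), b ⋆ d)) ⋆ h(b ⋆ c, d)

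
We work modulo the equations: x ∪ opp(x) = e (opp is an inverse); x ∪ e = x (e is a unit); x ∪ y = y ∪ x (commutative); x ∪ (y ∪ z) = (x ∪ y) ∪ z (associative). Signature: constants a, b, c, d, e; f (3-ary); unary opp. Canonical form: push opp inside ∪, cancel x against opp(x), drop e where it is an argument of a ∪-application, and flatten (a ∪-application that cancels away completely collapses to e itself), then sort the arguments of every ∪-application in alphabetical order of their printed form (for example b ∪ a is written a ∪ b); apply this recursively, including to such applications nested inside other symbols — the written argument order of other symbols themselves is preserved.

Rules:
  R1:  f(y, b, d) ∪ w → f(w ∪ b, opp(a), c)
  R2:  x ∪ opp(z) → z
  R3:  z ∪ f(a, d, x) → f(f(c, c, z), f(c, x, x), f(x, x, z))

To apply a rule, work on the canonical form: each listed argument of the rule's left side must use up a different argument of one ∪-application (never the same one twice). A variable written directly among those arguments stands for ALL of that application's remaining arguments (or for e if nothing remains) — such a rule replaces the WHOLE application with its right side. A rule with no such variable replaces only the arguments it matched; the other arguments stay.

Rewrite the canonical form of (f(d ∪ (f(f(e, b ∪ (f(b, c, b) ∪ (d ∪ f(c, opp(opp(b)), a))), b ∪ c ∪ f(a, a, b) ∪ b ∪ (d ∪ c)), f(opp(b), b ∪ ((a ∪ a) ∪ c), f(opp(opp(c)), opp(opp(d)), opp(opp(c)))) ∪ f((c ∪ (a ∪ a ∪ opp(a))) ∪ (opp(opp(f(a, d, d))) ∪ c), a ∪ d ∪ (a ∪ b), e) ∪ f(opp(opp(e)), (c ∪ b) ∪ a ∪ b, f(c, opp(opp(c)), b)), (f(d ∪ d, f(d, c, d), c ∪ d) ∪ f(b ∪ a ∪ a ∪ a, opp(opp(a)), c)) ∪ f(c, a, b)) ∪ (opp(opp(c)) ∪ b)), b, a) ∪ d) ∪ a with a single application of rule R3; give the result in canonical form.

Answer: a ∪ d ∪ f(b ∪ c ∪ d ∪ f(f(e, b ∪ d ∪ f(b, c, b) ∪ f(c, b, a), b ∪ b ∪ c ∪ c ∪ d ∪ f(a, a, b)), f(e, a ∪ b ∪ b ∪ c, f(c, c, b)) ∪ f(f(f(c, c, a ∪ c ∪ c), f(c, d, d), f(d, d, a ∪ c ∪ c)), a ∪ a ∪ b ∪ d, e) ∪ f(opp(b), a ∪ a ∪ b ∪ c, f(c, d, c)), f(a ∪ a ∪ a ∪ b, a, c) ∪ f(c, a, b) ∪ f(d ∪ d, f(d, c, d), c ∪ d)), b, a)

Derivation:
Canonical form:  a ∪ d ∪ f(b ∪ c ∪ d ∪ f(f(e, b ∪ d ∪ f(b, c, b) ∪ f(c, b, a), b ∪ b ∪ c ∪ c ∪ d ∪ f(a, a, b)), f(a ∪ c ∪ c ∪ f(a, d, d), a ∪ a ∪ b ∪ d, e) ∪ f(e, a ∪ b ∪ b ∪ c, f(c, c, b)) ∪ f(opp(b), a ∪ a ∪ b ∪ c, f(c, d, c)), f(a ∪ a ∪ a ∪ b, a, c) ∪ f(c, a, b) ∪ f(d ∪ d, f(d, c, d), c ∪ d)), b, a)
Apply R3:  consuming f(a, d, d);  x := d, z := a ∪ c ∪ c
The extension variable absorbs all remaining arguments, so the whole application is rewritten.
Giving:  a ∪ d ∪ f(b ∪ c ∪ d ∪ f(f(e, b ∪ d ∪ f(b, c, b) ∪ f(c, b, a), b ∪ b ∪ c ∪ c ∪ d ∪ f(a, a, b)), f(e, a ∪ b ∪ b ∪ c, f(c, c, b)) ∪ f(f(f(c, c, a ∪ c ∪ c), f(c, d, d), f(d, d, a ∪ c ∪ c)), a ∪ a ∪ b ∪ d, e) ∪ f(opp(b), a ∪ a ∪ b ∪ c, f(c, d, c)), f(a ∪ a ∪ a ∪ b, a, c) ∪ f(c, a, b) ∪ f(d ∪ d, f(d, c, d), c ∪ d)), b, a)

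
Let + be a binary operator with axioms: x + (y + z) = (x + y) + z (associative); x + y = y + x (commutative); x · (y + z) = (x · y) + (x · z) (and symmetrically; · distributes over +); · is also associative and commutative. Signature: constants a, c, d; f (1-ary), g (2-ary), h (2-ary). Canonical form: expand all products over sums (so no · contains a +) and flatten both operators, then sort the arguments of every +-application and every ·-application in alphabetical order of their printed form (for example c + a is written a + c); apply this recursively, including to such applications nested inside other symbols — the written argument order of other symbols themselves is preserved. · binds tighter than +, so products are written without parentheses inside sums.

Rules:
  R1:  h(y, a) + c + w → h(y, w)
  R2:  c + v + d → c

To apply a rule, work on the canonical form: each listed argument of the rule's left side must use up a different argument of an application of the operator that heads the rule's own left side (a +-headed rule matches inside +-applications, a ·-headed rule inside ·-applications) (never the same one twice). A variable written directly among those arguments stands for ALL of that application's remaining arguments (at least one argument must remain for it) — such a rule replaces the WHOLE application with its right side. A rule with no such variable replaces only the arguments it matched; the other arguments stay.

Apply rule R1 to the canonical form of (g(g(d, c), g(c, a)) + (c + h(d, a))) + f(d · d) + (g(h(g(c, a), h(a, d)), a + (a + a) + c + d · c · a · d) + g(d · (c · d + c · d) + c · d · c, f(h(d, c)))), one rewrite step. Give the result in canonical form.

Answer: h(d, f(d · d) + g(c · c · d + c · d · d + c · d · d, f(h(d, c))) + g(g(d, c), g(c, a)) + g(h(g(c, a), h(a, d)), a + a + a + a · c · d · d + c))

Derivation:
Canonical form:  c + f(d · d) + g(c · c · d + c · d · d + c · d · d, f(h(d, c))) + g(g(d, c), g(c, a)) + g(h(g(c, a), h(a, d)), a + a + a + a · c · d · d + c) + h(d, a)
Apply R1:  consuming c, h(d, a);  w := f(d · d) + g(c · c · d + c · d · d + c · d · d, f(h(d, c))) + g(g(d, c), g(c, a)) + g(h(g(c, a), h(a, d)), a + a + a + a · c · d · d + c), y := d
The extension variable absorbs all remaining arguments, so the whole application is rewritten.
Result:  h(d, f(d · d) + g(c · c · d + c · d · d + c · d · d, f(h(d, c))) + g(g(d, c), g(c, a)) + g(h(g(c, a), h(a, d)), a + a + a + a · c · d · d + c))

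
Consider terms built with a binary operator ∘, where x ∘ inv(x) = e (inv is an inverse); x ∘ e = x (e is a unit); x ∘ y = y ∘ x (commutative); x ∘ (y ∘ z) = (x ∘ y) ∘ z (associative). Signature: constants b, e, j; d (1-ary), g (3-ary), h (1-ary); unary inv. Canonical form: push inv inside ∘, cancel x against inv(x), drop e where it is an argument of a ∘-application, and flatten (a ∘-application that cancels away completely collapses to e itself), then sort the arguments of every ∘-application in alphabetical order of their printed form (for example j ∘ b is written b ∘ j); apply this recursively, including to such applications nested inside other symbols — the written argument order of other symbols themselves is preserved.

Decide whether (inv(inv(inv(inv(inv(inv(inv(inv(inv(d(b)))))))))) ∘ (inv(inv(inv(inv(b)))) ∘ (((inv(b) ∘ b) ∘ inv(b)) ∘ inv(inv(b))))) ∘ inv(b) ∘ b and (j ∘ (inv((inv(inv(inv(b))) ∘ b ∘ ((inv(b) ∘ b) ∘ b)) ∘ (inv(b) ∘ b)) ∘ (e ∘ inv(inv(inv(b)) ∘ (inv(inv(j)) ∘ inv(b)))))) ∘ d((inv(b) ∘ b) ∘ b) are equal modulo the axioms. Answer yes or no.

Answer: no — b ∘ inv(d(b)) vs d(b) ∘ inv(b)

Derivation:
Left:  (inv(inv(inv(inv(inv(inv(inv(inv(inv(d(b)))))))))) ∘ (inv(inv(inv(inv(b)))) ∘ (((inv(b) ∘ b) ∘ inv(b)) ∘ inv(inv(b))))) ∘ inv(b) ∘ b
  Push inv inside:  distribute inv over ∘ and collapse double inv
  Collect:  inv(d(b)) ∘ b
  Sort arguments:  b ∘ inv(d(b))
Right:  (j ∘ (inv((inv(inv(inv(b))) ∘ b ∘ ((inv(b) ∘ b) ∘ b)) ∘ (inv(b) ∘ b)) ∘ (e ∘ inv(inv(inv(b)) ∘ (inv(inv(j)) ∘ inv(b)))))) ∘ d((inv(b) ∘ b) ∘ b)
  Push inv inside:  distribute inv over ∘ and collapse double inv
  Cancel inverse pairs:  j cancels
  Collect:  inv(b) ∘ d(b)
  Order the arguments:  d(b) ∘ inv(b)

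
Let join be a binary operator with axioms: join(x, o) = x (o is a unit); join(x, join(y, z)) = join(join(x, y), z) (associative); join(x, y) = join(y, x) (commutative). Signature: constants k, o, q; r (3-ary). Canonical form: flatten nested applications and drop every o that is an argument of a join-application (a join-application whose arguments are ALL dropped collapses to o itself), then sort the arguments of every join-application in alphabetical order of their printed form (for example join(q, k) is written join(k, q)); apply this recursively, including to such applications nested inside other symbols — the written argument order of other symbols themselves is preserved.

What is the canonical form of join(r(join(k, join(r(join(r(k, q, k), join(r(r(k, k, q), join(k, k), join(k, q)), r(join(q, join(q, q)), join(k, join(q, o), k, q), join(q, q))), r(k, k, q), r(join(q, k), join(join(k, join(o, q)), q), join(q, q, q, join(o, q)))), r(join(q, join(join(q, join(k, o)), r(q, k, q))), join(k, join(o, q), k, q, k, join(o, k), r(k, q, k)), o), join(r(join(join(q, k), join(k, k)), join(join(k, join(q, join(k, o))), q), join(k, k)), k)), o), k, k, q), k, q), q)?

Inside:  r(join(k, join(r(join(r(k, q, k), join(r(r(k, k, q), join(k, k), join(k, q)), r(join(q, join(q, q)), join(k, join(q, o), k, q), join(q, q))), r(k, k, q), r(join(q, k), join(join(k, join(o, q)), q), join(q, q, q, join(o, q)))), r(join(q, join(join(q, join(k, o)), r(q, k, q))), join(k, join(o, q), k, q, k, join(o, k), r(k, q, k)), o), join(r(join(join(q, k), join(k, k)), join(join(k, join(q, join(k, o))), q), join(k, k)), k)), o), k, k, q), k, q)  →  r(join(k, k, k, q, r(join(r(join(k, q), join(k, q, q), join(q, q, q, q)), r(join(q, q, q), join(k, k, q, q), join(q, q)), r(k, k, q), r(k, q, k), r(r(k, k, q), join(k, k), join(k, q))), r(join(k, q, q, r(q, k, q)), join(k, k, k, k, q, q, r(k, q, k)), o), join(k, r(join(k, k, k, q), join(k, k, q, q), join(k, k))))), k, q)
Sort arguments:  join(q, r(join(k, k, k, q, r(join(r(join(k, q), join(k, q, q), join(q, q, q, q)), r(join(q, q, q), join(k, k, q, q), join(q, q)), r(k, k, q), r(k, q, k), r(r(k, k, q), join(k, k), join(k, q))), r(join(k, q, q, r(q, k, q)), join(k, k, k, k, q, q, r(k, q, k)), o), join(k, r(join(k, k, k, q), join(k, k, q, q), join(k, k))))), k, q))

Answer: join(q, r(join(k, k, k, q, r(join(r(join(k, q), join(k, q, q), join(q, q, q, q)), r(join(q, q, q), join(k, k, q, q), join(q, q)), r(k, k, q), r(k, q, k), r(r(k, k, q), join(k, k), join(k, q))), r(join(k, q, q, r(q, k, q)), join(k, k, k, k, q, q, r(k, q, k)), o), join(k, r(join(k, k, k, q), join(k, k, q, q), join(k, k))))), k, q))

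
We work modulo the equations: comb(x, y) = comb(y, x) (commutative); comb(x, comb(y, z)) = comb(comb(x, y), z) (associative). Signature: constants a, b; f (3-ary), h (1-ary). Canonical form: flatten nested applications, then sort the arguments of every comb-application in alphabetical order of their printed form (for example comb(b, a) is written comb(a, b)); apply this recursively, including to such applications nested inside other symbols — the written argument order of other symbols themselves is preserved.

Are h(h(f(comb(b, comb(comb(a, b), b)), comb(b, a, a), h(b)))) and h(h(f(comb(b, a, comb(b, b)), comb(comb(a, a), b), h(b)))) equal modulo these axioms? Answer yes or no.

Left:  h(h(f(comb(b, comb(comb(a, b), b)), comb(b, a, a), h(b))))
  Work inside:  comb(b, comb(comb(a, b), b))
  Un-nest:  comb(b, a, b, b)
  Sort arguments:  comb(a, b, b, b)
  Reassemble:  h(h(f(comb(a, b, b, b), comb(a, a, b), h(b))))
Right:  h(h(f(comb(b, a, comb(b, b)), comb(comb(a, a), b), h(b))))
  Focus inside:  comb(b, a, comb(b, b))
  Merge nested applications:  comb(b, a, b, b)
  Sort arguments:  comb(a, b, b, b)
  Put back:  h(h(f(comb(a, b, b, b), comb(a, a, b), h(b))))

Answer: yes — both canonical forms are h(h(f(comb(a, b, b, b), comb(a, a, b), h(b))))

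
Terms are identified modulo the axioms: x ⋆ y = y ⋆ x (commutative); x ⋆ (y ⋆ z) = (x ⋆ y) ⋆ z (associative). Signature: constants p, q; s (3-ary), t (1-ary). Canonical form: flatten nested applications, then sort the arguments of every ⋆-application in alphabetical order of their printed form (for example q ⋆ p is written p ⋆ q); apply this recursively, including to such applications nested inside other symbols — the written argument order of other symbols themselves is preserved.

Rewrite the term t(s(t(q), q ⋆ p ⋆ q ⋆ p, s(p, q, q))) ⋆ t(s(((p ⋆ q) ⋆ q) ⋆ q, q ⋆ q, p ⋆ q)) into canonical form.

Canonicalize subterm:  t(s(t(q), q ⋆ p ⋆ q ⋆ p, s(p, q, q)))  →  t(s(t(q), p ⋆ p ⋆ q ⋆ q, s(p, q, q)))
Canonicalize subterm:  t(s(((p ⋆ q) ⋆ q) ⋆ q, q ⋆ q, p ⋆ q))  →  t(s(p ⋆ q ⋆ q ⋆ q, q ⋆ q, p ⋆ q))
Sort:  t(s(p ⋆ q ⋆ q ⋆ q, q ⋆ q, p ⋆ q)) ⋆ t(s(t(q), p ⋆ p ⋆ q ⋆ q, s(p, q, q)))

Answer: t(s(p ⋆ q ⋆ q ⋆ q, q ⋆ q, p ⋆ q)) ⋆ t(s(t(q), p ⋆ p ⋆ q ⋆ q, s(p, q, q)))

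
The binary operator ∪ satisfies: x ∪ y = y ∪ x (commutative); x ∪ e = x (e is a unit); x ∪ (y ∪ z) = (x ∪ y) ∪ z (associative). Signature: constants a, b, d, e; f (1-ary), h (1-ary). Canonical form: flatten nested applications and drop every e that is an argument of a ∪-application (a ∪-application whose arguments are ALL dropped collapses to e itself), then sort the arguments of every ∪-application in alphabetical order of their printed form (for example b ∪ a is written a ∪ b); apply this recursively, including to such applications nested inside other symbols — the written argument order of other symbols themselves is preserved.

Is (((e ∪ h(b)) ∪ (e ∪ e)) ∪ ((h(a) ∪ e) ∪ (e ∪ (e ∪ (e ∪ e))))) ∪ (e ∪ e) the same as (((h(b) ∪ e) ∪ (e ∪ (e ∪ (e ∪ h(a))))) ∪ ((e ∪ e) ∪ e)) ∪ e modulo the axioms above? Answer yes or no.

Left:  (((e ∪ h(b)) ∪ (e ∪ e)) ∪ ((h(a) ∪ e) ∪ (e ∪ (e ∪ (e ∪ e))))) ∪ (e ∪ e)
  Flatten:  e ∪ h(b) ∪ e ∪ e ∪ h(a) ∪ e ∪ e ∪ e ∪ e ∪ e ∪ e ∪ e
  Unit:  drop e (×10)
  Order the arguments:  h(a) ∪ h(b)
Right:  (((h(b) ∪ e) ∪ (e ∪ (e ∪ (e ∪ h(a))))) ∪ ((e ∪ e) ∪ e)) ∪ e
  Un-nest:  h(b) ∪ e ∪ e ∪ e ∪ e ∪ h(a) ∪ e ∪ e ∪ e ∪ e
  Units out:  drop e (×8)
  Sort:  h(a) ∪ h(b)

Answer: yes — both canonical forms are h(a) ∪ h(b)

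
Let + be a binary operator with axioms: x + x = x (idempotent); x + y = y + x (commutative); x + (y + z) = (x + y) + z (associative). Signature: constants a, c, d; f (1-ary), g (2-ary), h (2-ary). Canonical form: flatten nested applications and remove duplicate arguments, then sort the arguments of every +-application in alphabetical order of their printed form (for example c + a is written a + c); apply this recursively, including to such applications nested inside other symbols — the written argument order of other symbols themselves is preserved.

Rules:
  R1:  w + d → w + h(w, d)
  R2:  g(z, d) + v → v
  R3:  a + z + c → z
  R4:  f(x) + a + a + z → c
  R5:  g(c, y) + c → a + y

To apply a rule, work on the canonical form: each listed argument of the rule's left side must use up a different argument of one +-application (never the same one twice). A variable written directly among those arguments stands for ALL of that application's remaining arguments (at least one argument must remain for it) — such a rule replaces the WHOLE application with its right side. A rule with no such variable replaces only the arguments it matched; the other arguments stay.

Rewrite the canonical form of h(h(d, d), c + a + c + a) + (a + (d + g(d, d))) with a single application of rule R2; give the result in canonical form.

Answer: a + d + h(h(d, d), a + c)

Derivation:
Canonical form:  a + d + g(d, d) + h(h(d, d), a + c)
R2 matches:  uses g(d, d);  v := a + d + h(h(d, d), a + c), z := d
The variable takes the whole remainder — replace the entire application.
Giving:  a + d + h(h(d, d), a + c)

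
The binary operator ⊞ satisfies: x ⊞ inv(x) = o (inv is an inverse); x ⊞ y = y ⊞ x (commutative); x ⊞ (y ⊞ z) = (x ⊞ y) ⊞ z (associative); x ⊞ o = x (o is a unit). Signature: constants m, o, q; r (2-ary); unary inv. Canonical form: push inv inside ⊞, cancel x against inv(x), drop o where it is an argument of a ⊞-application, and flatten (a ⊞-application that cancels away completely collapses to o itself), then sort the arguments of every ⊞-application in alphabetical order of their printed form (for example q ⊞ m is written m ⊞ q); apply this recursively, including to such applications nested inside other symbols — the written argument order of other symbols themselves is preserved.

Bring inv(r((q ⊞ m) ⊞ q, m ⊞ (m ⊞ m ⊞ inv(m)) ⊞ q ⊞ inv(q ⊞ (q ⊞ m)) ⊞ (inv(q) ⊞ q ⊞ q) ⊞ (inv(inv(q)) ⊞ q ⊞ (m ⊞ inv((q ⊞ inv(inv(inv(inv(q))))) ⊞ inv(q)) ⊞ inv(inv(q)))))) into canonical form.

Answer: inv(r(m ⊞ q ⊞ q, m ⊞ m ⊞ q ⊞ q))

Derivation:
Push inv inside:  distribute inv over ⊞ and collapse double inv
Combine occurrences:  inv(r(m ⊞ q ⊞ q, m ⊞ m ⊞ q ⊞ q))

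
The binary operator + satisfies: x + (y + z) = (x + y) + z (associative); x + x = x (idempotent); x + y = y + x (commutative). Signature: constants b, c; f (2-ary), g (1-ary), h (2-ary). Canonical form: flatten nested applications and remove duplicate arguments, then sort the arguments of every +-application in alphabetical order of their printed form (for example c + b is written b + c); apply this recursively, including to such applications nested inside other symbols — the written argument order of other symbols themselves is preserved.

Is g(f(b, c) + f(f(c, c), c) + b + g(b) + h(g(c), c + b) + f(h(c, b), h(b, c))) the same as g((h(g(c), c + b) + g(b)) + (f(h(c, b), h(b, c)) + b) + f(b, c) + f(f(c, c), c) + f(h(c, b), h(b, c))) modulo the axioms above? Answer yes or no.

Left:  g(f(b, c) + f(f(c, c), c) + b + g(b) + h(g(c), c + b) + f(h(c, b), h(b, c)))
  Focus inside:  f(b, c) + f(f(c, c), c) + b + g(b) + h(g(c), c + b) + f(h(c, b), h(b, c))
  Simplify inside:  h(g(c), c + b)  →  h(g(c), b + c)
  Sort arguments:  b + f(b, c) + f(f(c, c), c) + f(h(c, b), h(b, c)) + g(b) + h(g(c), b + c)
  Rebuild:  g(b + f(b, c) + f(f(c, c), c) + f(h(c, b), h(b, c)) + g(b) + h(g(c), b + c))
Right:  g((h(g(c), c + b) + g(b)) + (f(h(c, b), h(b, c)) + b) + f(b, c) + f(f(c, c), c) + f(h(c, b), h(b, c)))
  Focus inside:  (h(g(c), c + b) + g(b)) + (f(h(c, b), h(b, c)) + b) + f(b, c) + f(f(c, c), c) + f(h(c, b), h(b, c))
  Merge nested applications:  h(g(c), c + b) + g(b) + f(h(c, b), h(b, c)) + b + f(b, c) + f(f(c, c), c) + f(h(c, b), h(b, c))
  Inside:  h(g(c), c + b)  →  h(g(c), b + c)
  Deduplicate:  drop duplicate f(h(c, b), h(b, c))
  Sort arguments:  b + f(b, c) + f(f(c, c), c) + f(h(c, b), h(b, c)) + g(b) + h(g(c), b + c)
  Reassemble:  g(b + f(b, c) + f(f(c, c), c) + f(h(c, b), h(b, c)) + g(b) + h(g(c), b + c))

Answer: yes — both canonical forms are g(b + f(b, c) + f(f(c, c), c) + f(h(c, b), h(b, c)) + g(b) + h(g(c), b + c))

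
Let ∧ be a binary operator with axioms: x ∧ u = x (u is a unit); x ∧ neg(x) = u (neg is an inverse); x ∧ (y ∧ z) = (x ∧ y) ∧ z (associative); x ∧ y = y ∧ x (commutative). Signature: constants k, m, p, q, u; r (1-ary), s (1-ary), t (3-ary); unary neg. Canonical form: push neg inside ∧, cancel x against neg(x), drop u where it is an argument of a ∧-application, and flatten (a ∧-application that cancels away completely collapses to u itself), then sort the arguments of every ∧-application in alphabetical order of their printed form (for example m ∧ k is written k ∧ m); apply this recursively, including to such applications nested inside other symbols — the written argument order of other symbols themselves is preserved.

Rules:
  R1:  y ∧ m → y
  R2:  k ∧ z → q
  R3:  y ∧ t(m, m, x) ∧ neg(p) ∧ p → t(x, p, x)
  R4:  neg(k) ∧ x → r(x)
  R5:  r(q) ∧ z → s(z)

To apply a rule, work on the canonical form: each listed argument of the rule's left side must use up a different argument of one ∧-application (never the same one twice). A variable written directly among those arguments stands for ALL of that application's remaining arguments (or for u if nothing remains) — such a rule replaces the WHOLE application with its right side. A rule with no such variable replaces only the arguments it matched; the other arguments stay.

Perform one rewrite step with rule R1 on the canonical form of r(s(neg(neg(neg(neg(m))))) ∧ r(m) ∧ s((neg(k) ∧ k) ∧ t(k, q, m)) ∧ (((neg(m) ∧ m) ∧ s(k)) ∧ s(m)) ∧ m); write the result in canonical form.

Canonical form:  r(m ∧ r(m) ∧ s(k) ∧ s(m) ∧ s(m) ∧ s(t(k, q, m)))
R1 matches:  uses m;  y := r(m) ∧ s(k) ∧ s(m) ∧ s(m) ∧ s(t(k, q, m))
Every leftover argument binds to the variable; the entire application is replaced.
Giving:  r(r(m) ∧ s(k) ∧ s(m) ∧ s(m) ∧ s(t(k, q, m)))

Answer: r(r(m) ∧ s(k) ∧ s(m) ∧ s(m) ∧ s(t(k, q, m)))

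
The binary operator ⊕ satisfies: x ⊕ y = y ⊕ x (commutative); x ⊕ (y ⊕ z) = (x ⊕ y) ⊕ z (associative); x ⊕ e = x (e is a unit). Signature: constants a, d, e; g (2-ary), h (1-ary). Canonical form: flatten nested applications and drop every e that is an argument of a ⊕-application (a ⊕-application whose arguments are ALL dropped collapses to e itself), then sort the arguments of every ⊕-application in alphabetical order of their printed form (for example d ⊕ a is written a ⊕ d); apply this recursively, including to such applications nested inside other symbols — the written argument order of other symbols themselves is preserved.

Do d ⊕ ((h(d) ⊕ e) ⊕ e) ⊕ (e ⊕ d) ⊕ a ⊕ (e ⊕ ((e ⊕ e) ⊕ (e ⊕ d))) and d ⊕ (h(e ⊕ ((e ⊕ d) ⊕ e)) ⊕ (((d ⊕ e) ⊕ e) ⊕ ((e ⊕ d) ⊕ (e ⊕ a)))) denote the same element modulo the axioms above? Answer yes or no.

Left:  d ⊕ ((h(d) ⊕ e) ⊕ e) ⊕ (e ⊕ d) ⊕ a ⊕ (e ⊕ ((e ⊕ e) ⊕ (e ⊕ d)))
  Flatten:  d ⊕ h(d) ⊕ e ⊕ e ⊕ e ⊕ d ⊕ a ⊕ e ⊕ e ⊕ e ⊕ e ⊕ d
  Unit:  drop e (×7)
  Sort arguments:  a ⊕ d ⊕ d ⊕ d ⊕ h(d)
Right:  d ⊕ (h(e ⊕ ((e ⊕ d) ⊕ e)) ⊕ (((d ⊕ e) ⊕ e) ⊕ ((e ⊕ d) ⊕ (e ⊕ a))))
  Merge nested applications:  d ⊕ h(e ⊕ ((e ⊕ d) ⊕ e)) ⊕ d ⊕ e ⊕ e ⊕ e ⊕ d ⊕ e ⊕ a
  Inside:  h(e ⊕ ((e ⊕ d) ⊕ e))  →  h(d)
  Unit:  drop e (×4)
  Order the arguments:  a ⊕ d ⊕ d ⊕ d ⊕ h(d)

Answer: yes — both canonical forms are a ⊕ d ⊕ d ⊕ d ⊕ h(d)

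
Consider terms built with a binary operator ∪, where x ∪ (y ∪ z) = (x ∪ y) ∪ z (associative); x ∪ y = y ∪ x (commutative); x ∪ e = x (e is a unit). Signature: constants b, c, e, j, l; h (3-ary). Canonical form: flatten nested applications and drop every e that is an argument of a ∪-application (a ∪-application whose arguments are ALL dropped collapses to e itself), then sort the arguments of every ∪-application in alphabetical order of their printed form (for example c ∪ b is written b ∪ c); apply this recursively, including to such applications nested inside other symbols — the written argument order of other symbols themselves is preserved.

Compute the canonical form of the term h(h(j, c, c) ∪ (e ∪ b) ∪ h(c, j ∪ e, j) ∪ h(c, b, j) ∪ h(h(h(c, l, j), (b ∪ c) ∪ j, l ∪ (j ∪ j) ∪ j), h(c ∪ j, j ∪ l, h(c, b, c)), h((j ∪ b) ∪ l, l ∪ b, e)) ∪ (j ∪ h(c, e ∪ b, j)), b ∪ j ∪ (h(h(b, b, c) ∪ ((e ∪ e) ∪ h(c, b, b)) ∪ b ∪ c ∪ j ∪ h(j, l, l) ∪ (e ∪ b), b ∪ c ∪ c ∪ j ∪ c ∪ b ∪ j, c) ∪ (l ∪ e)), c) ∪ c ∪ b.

Canonicalize subterm:  h(h(j, c, c) ∪ (e ∪ b) ∪ h(c, j ∪ e, j) ∪ h(c, b, j) ∪ h(h(h(c, l, j), (b ∪ c) ∪ j, l ∪ (j ∪ j) ∪ j), h(c ∪ j, j ∪ l, h(c, b, c)), h((j ∪ b) ∪ l, l ∪ b, e)) ∪ (j ∪ h(c, e ∪ b, j)), b ∪ j ∪ (h(h(b, b, c) ∪ ((e ∪ e) ∪ h(c, b, b)) ∪ b ∪ c ∪ j ∪ h(j, l, l) ∪ (e ∪ b), b ∪ c ∪ c ∪ j ∪ c ∪ b ∪ j, c) ∪ (l ∪ e)), c)  →  h(b ∪ h(c, b, j) ∪ h(c, b, j) ∪ h(c, j, j) ∪ h(h(h(c, l, j), b ∪ c ∪ j, j ∪ j ∪ j ∪ l), h(c ∪ j, j ∪ l, h(c, b, c)), h(b ∪ j ∪ l, b ∪ l, e)) ∪ h(j, c, c) ∪ j, b ∪ h(b ∪ b ∪ c ∪ h(b, b, c) ∪ h(c, b, b) ∪ h(j, l, l) ∪ j, b ∪ b ∪ c ∪ c ∪ c ∪ j ∪ j, c) ∪ j ∪ l, c)
Order the arguments:  b ∪ c ∪ h(b ∪ h(c, b, j) ∪ h(c, b, j) ∪ h(c, j, j) ∪ h(h(h(c, l, j), b ∪ c ∪ j, j ∪ j ∪ j ∪ l), h(c ∪ j, j ∪ l, h(c, b, c)), h(b ∪ j ∪ l, b ∪ l, e)) ∪ h(j, c, c) ∪ j, b ∪ h(b ∪ b ∪ c ∪ h(b, b, c) ∪ h(c, b, b) ∪ h(j, l, l) ∪ j, b ∪ b ∪ c ∪ c ∪ c ∪ j ∪ j, c) ∪ j ∪ l, c)

Answer: b ∪ c ∪ h(b ∪ h(c, b, j) ∪ h(c, b, j) ∪ h(c, j, j) ∪ h(h(h(c, l, j), b ∪ c ∪ j, j ∪ j ∪ j ∪ l), h(c ∪ j, j ∪ l, h(c, b, c)), h(b ∪ j ∪ l, b ∪ l, e)) ∪ h(j, c, c) ∪ j, b ∪ h(b ∪ b ∪ c ∪ h(b, b, c) ∪ h(c, b, b) ∪ h(j, l, l) ∪ j, b ∪ b ∪ c ∪ c ∪ c ∪ j ∪ j, c) ∪ j ∪ l, c)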